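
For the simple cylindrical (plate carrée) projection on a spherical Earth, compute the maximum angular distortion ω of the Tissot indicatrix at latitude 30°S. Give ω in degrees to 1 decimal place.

8.2°

In the plate carrée (x = Rλ, y = Rφ), meridians are true-scale (h = 1) and parallels are stretched by k = sec φ.
At 30°: h = 1.000, k = 1.155; principal scales a = 1.155, b = 1.000.
sin(ω/2) = (a − b)/(a + b) = 0.1547/2.155 = 0.07180, so ω = 2 arcsin(0.07180) ≈ 8.2°.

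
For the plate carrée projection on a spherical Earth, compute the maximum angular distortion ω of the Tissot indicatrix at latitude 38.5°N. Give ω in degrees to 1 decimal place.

14.0°

Plate carrée maps x = Rλ, y = Rφ. The meridian scale is h = 1 and the parallel scale is k = 1/cos φ = sec φ.
At 38.5°: h = 1.000, k = 1.278; principal scales a = 1.278, b = 1.000.
sin(ω/2) = (a − b)/(a + b) = 0.2778/2.278 = 0.1220, so ω = 2 arcsin(0.1220) ≈ 14.0°.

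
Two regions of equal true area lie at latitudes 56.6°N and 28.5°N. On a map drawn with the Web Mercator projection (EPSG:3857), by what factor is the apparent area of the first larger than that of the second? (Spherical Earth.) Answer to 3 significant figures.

Mercator is conformal with k = sec φ, so areal scale = k² = sec²φ.
At 56.6°: sec²(56.6°) = 1/0.5505² = 3.300.
At 28.5°: sec²(28.5°) = 1/0.8788² = 1.295.
Ratio = 3.300/1.295 = cos²(28.5°)/cos²(56.6°) ≈ 2.55.

2.55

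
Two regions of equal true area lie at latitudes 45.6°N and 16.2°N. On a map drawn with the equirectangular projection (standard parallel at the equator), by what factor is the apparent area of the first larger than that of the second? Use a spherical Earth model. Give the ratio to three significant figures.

For the equirectangular projection with φ₀ = 0 (plate carrée), h = 1 along meridians and k = sec φ along parallels.
Areal scale at 45.6°: h·k = 1.000 × 1.429 = 1.429.
Areal scale at 16.2°: h·k = 1.000 × 1.041 = 1.041.
Ratio = 1.429/1.041 ≈ 1.37.

1.37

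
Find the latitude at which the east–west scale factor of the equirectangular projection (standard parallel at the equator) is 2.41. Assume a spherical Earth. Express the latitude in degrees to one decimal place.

65.5°

Plate carrée: h = 1, k = sec φ along parallels.
sec φ = 2.41  ⇒  cos φ = 0.4149  ⇒  φ ≈ 65.5°.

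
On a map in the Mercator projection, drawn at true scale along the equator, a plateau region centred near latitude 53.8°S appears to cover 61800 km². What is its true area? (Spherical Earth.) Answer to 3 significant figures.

21600 km²

For Mercator, h = k = sec φ (a conformal cylindrical projection has a single point scale, 1/cos φ).
Areal scale = k² = sec²φ = 1/cos²(53.8°) = 1/0.5906² = 2.867.
True area = apparent / (areal scale) = 61800 / 2.867 ≈ 21600 km².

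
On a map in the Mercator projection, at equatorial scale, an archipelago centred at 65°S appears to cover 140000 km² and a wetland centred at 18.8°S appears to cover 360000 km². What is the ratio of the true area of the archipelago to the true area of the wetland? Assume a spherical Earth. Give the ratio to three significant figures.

Mercator's areal exaggeration is sec²φ; hence true area = (apparent area) · cos²φ.
True area of archipelago: 140000 × cos²(65°) = 140000 × 0.1786 = 25000 km².
True area of wetland: 360000 × cos²(18.8°) = 360000 × 0.8961 = 322600 km².
Ratio = 25000 / 322600 ≈ 0.0775.

0.0775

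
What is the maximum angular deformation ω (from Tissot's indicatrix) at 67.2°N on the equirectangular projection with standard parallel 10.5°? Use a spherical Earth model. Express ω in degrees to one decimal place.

In the equirectangular projection with standard parallel φ₀ = 10.5° (x = Rλ cos φ₀, y = Rφ), meridians are true-scale (h = 1) and the parallel scale is k = cos φ₀ / cos φ.
At 67.2°: h = 1.000, k = 2.537; principal scales a = 2.537, b = 1.000.
sin(ω/2) = (a − b)/(a + b) = 1.537/3.537 = 0.4346, so ω = 2 arcsin(0.4346) ≈ 51.5°.

51.5°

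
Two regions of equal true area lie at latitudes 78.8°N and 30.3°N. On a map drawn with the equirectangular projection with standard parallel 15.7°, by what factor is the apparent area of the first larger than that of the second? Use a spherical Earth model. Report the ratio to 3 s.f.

4.45

The equidistant cylindrical projection with φ₀ = 15.7° has h = 1 (meridians true) and k = cos φ₀ / cos φ along parallels.
Areal scale at 78.8°: h·k = 1.000 × 4.956 = 4.956.
Areal scale at 30.3°: h·k = 1.000 × 1.115 = 1.115.
Ratio = 4.956/1.115 ≈ 4.45.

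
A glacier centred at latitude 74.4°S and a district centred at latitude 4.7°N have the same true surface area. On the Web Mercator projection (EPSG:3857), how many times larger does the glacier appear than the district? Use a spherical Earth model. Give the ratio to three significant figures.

Mercator is conformal with k = sec φ, so areal scale = k² = sec²φ.
At 74.4°: sec²(74.4°) = 1/0.2689² = 13.83.
At 4.7°: sec²(4.7°) = 1/0.9966² = 1.007.
Ratio = 13.83/1.007 = cos²(4.7°)/cos²(74.4°) ≈ 13.7.

13.7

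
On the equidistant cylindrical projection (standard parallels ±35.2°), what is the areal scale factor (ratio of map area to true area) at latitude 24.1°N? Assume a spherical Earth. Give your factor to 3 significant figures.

The equidistant cylindrical projection with φ₀ = 35.2° has h = 1 (meridians true) and k = cos φ₀ / cos φ along parallels.
Areal scale = h·k = 1 × cos φ₀ / cos φ; at 24.1°, h = 1.000, k = 0.8952, so h·k = 0.8952.

0.895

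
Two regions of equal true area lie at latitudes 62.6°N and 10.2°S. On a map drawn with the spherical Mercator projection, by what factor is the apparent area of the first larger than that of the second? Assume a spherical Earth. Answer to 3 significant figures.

4.57

Mercator areal scale is sec²φ.
At 62.6°: sec²(62.6°) = 1/0.4602² = 4.722.
At 10.2°: sec²(10.2°) = 1/0.9842² = 1.032.
Ratio = 4.722/1.032 = cos²(10.2°)/cos²(62.6°) ≈ 4.57.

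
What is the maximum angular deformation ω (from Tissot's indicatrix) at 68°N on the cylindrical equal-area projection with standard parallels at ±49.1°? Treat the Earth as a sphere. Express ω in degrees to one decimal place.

60.9°

A cylindrical equal-area projection with standard parallel φ₀ has meridian scale h = cos φ / cos φ₀ and parallel scale k = cos φ₀ / cos φ (so areas are preserved, h·k = 1).
At 68°: h = 0.5721, k = 1.748; principal scales a = 1.748, b = 0.5721.
sin(ω/2) = (a − b)/(a + b) = 1.176/2.320 = 0.5068, so ω = 2 arcsin(0.5068) ≈ 60.9°.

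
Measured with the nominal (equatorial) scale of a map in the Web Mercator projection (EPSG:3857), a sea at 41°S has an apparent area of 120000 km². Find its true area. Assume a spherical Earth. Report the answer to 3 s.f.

68400 km²

For Mercator, h = k = sec φ (a conformal cylindrical projection has a single point scale, 1/cos φ).
Areal scale = k² = sec²φ = 1/cos²(41°) = 1/0.7547² = 1.756.
True area = apparent / (areal scale) = 120000 / 1.756 ≈ 68400 km².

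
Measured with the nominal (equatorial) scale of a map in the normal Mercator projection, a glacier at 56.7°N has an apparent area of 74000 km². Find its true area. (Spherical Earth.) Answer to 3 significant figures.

Mercator is conformal, so the point scale is isotropic: h = k = sec φ = 1/cos φ.
Areal scale = k² = sec²φ = 1/cos²(56.7°) = 1/0.5490² = 3.318.
True area = apparent / (areal scale) = 74000 / 3.318 ≈ 22300 km².

22300 km²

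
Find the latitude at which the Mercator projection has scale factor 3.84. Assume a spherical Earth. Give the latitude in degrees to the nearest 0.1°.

Mercator scale is k = sec φ = 1/cos φ.
1/cos φ = 3.84  ⇒  cos φ = 0.2604  ⇒  φ = arccos(0.2604) ≈ 74.9°.

74.9°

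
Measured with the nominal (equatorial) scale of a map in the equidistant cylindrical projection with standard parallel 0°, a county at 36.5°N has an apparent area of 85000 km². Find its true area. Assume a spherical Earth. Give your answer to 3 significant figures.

68300 km²

In the plate carrée (x = Rλ, y = Rφ), meridians are true-scale (h = 1) and parallels are stretched by k = sec φ.
Areal scale = h·k = 1 × sec φ; at 36.5°, h = 1.000, k = 1.244, so h·k = 1.244.
True area = apparent / (areal scale) = 85000 / 1.244 ≈ 68300 km².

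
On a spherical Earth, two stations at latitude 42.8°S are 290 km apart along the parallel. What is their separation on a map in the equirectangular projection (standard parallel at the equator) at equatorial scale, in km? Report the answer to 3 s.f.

395 km

In the plate carrée (x = Rλ, y = Rφ), meridians are true-scale (h = 1) and parallels are stretched by k = sec φ.
Along the parallel, k = sec 42.8° = 1/0.7337 = 1.363.
Map distance = 290 × 1.363 ≈ 395 km.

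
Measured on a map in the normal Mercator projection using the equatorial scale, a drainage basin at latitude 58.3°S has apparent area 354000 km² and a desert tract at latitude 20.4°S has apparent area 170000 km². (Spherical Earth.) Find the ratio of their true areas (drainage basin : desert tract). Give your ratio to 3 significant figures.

Mercator's areal exaggeration is sec²φ; hence true area = (apparent area) · cos²φ.
True area of drainage basin: 354000 × cos²(58.3°) = 354000 × 0.2761 = 97750 km².
True area of desert tract: 170000 × cos²(20.4°) = 170000 × 0.8785 = 149300 km².
Ratio = 97750 / 149300 ≈ 0.655.

0.655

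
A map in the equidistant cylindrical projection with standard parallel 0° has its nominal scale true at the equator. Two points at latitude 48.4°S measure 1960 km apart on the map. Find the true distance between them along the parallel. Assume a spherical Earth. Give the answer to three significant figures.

1300 km

For the equirectangular projection with φ₀ = 0 (plate carrée), h = 1 along meridians and k = sec φ along parallels.
Along the parallel at 48.4°, map distances are exaggerated by k = sec 48.4° = 1.506.
True distance = 1960 / 1.506 = 1960 × cos 48.4° ≈ 1300 km.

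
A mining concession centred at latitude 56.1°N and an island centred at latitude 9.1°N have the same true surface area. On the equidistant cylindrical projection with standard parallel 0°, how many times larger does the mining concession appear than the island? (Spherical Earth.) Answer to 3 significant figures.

For the equirectangular projection with φ₀ = 0 (plate carrée), h = 1 along meridians and k = sec φ along parallels.
Areal scale at 56.1°: h·k = 1.000 × 1.793 = 1.793.
Areal scale at 9.1°: h·k = 1.000 × 1.013 = 1.013.
Ratio = 1.793/1.013 ≈ 1.77.

1.77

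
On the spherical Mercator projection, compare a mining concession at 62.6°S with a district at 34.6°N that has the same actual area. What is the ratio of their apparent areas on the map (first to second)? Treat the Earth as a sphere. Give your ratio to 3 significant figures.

On Mercator, area is exaggerated by sec²φ = 1/cos²φ.
At 62.6°: sec²(62.6°) = 1/0.4602² = 4.722.
At 34.6°: sec²(34.6°) = 1/0.8231² = 1.476.
Ratio = 4.722/1.476 = cos²(34.6°)/cos²(62.6°) ≈ 3.20.

3.20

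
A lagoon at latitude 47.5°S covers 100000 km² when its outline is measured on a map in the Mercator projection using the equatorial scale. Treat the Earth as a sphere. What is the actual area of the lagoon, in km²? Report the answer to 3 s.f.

45600 km²

The Mercator projection is conformal; its linear scale factor is the same in every direction and equals sec φ = 1/cos φ.
Areal scale = k² = sec²φ = 1/cos²(47.5°) = 1/0.6756² = 2.191.
True area = apparent / (areal scale) = 100000 / 2.191 ≈ 45600 km².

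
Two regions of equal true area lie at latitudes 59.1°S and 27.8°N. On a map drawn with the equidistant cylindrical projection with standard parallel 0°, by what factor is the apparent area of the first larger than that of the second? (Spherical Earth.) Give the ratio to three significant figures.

For the equirectangular projection with φ₀ = 0 (plate carrée), h = 1 along meridians and k = sec φ along parallels.
Areal scale at 59.1°: h·k = 1.000 × 1.947 = 1.947.
Areal scale at 27.8°: h·k = 1.000 × 1.130 = 1.130.
Ratio = 1.947/1.130 ≈ 1.72.

1.72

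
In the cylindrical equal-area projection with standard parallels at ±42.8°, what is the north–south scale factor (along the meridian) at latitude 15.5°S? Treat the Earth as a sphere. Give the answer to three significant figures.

1.31

For cylindrical equal-area with standard parallel φ₀, h = cos φ / cos φ₀ and k = cos φ₀ / cos φ, so h·k = 1.
h = cos 15.5° / cos 42.8° = 0.9636/0.7337 = 1.313.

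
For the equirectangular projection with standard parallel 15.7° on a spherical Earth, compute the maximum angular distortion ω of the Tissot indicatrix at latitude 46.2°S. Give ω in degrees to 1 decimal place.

18.8°

The equidistant cylindrical projection with φ₀ = 15.7° has h = 1 (meridians true) and k = cos φ₀ / cos φ along parallels.
At 46.2°: h = 1.000, k = 1.391; principal scales a = 1.391, b = 1.000.
sin(ω/2) = (a − b)/(a + b) = 0.3909/2.391 = 0.1635, so ω = 2 arcsin(0.1635) ≈ 18.8°.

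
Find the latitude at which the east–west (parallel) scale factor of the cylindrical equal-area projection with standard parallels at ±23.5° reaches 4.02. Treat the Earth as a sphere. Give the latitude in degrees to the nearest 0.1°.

76.8°

Cylindrical equal-area (φ₀ = 23.5°): h = cos φ / cos 23.5° along meridians, k = cos 23.5° / cos φ along parallels; h·k = 1.
k = cos φ₀ / cos φ = 4.02  ⇒  cos φ = cos 23.5° / 4.02 = 0.2281.
φ = arccos(0.2281) ≈ 76.8°.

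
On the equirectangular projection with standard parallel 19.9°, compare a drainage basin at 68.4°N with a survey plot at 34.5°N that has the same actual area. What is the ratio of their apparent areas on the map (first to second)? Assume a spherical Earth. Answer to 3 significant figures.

The equidistant cylindrical projection with φ₀ = 19.9° has h = 1 (meridians true) and k = cos φ₀ / cos φ along parallels.
Areal scale at 68.4°: h·k = 1.000 × 2.554 = 2.554.
Areal scale at 34.5°: h·k = 1.000 × 1.141 = 1.141.
Ratio = 2.554/1.141 ≈ 2.24.

2.24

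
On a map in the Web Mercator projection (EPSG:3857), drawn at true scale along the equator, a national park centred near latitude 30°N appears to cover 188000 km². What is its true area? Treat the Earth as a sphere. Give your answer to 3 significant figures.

141000 km²

The Mercator projection is conformal; its linear scale factor is the same in every direction and equals sec φ = 1/cos φ.
Areal scale = k² = sec²φ = 1/cos²(30°) = 1/0.8660² = 1.333.
True area = apparent / (areal scale) = 188000 / 1.333 ≈ 141000 km².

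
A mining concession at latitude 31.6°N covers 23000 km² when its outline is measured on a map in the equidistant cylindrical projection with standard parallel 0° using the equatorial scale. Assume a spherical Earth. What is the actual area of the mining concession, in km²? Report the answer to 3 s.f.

19600 km²

For the equirectangular projection with φ₀ = 0 (plate carrée), h = 1 along meridians and k = sec φ along parallels.
Areal scale = h·k = 1 × sec φ; at 31.6°, h = 1.000, k = 1.174, so h·k = 1.174.
True area = apparent / (areal scale) = 23000 / 1.174 ≈ 19600 km².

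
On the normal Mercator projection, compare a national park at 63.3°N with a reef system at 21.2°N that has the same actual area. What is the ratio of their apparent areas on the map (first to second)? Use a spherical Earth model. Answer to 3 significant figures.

Mercator areal scale is sec²φ.
At 63.3°: sec²(63.3°) = 1/0.4493² = 4.953.
At 21.2°: sec²(21.2°) = 1/0.9323² = 1.150.
Ratio = 4.953/1.150 = cos²(21.2°)/cos²(63.3°) ≈ 4.31.

4.31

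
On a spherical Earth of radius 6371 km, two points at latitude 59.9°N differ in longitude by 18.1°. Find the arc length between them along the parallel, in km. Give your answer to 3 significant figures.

Arc length along a parallel = R cos φ · Δλ (with Δλ in radians).
= 6371 × cos 59.9° × (18.1° × π/180) = 6371 × 0.5015 × 0.3159 ≈ 1010 km.

1010 km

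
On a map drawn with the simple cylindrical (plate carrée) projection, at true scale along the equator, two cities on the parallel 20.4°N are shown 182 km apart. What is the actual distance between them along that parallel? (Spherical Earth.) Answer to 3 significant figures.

For the equirectangular projection with φ₀ = 0 (plate carrée), h = 1 along meridians and k = sec φ along parallels.
Along the parallel at 20.4°, map distances are exaggerated by k = sec 20.4° = 1.067.
True distance = 182 / 1.067 = 182 × cos 20.4° ≈ 171 km.

171 km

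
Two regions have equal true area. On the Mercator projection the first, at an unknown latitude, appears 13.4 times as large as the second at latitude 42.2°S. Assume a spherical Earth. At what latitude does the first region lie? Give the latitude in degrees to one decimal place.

78.3°

For equal true areas on Mercator, apparent areas scale as sec²φ, so the ratio is cos²φ₂ / cos²φ₁.
cos²φ₂ / cos²φ₁ = 13.4  ⇒  cos φ₁ = cos 42.2° / √13.4 = 0.7408/3.661 = 0.2024.
φ₁ = arccos(0.2024) ≈ 78.3°.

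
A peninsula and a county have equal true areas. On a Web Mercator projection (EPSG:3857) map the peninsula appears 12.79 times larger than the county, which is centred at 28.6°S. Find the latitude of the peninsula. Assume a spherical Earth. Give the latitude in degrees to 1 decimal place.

For equal true areas on Mercator, apparent areas scale as sec²φ, so the ratio is cos²φ₂ / cos²φ₁.
cos²φ₂ / cos²φ₁ = 12.79  ⇒  cos φ₁ = cos 28.6° / √12.79 = 0.8780/3.576 = 0.2455.
φ₁ = arccos(0.2455) ≈ 75.8°.

75.8°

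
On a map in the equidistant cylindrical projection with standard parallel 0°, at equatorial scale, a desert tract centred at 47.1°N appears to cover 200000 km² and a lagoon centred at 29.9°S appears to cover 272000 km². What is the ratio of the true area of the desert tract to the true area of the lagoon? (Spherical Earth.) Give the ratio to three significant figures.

Plate carrée has h = 1 and k = sec φ, giving areal scale sec φ; true area = (apparent area) · cos φ.
True area of desert tract: 200000 × cos(47.1°) = 200000 × 0.6807 = 136100 km².
True area of lagoon: 272000 × cos(29.9°) = 272000 × 0.8669 = 235800 km².
Ratio = 136100 / 235800 ≈ 0.577.

0.577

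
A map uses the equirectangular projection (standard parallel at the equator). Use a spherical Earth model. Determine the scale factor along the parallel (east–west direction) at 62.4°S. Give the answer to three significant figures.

2.16

Plate carrée maps x = Rλ, y = Rφ. The meridian scale is h = 1 and the parallel scale is k = 1/cos φ = sec φ.
k = 1/cos 62.4° = 1/0.4633 = 2.158.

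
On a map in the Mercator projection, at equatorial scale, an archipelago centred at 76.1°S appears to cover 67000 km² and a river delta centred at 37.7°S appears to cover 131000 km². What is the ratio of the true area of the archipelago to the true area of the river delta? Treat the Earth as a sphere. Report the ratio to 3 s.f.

On Mercator the areal scale is sec²φ, so true area = apparent × cos²φ.
True area of archipelago: 67000 × cos²(76.1°) = 67000 × 0.05771 = 3867 km².
True area of river delta: 131000 × cos²(37.7°) = 131000 × 0.6260 = 82010 km².
Ratio = 3867 / 82010 ≈ 0.0471.

0.0471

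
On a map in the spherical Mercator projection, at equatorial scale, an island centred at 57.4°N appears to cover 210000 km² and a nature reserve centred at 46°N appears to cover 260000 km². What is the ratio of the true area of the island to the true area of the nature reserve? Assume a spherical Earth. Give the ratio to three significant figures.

Since Mercator area scale is 1/cos²φ, the true area equals the apparent area multiplied by cos²φ.
True area of island: 210000 × cos²(57.4°) = 210000 × 0.2903 = 60960 km².
True area of nature reserve: 260000 × cos²(46°) = 260000 × 0.4826 = 125500 km².
Ratio = 60960 / 125500 ≈ 0.486.

0.486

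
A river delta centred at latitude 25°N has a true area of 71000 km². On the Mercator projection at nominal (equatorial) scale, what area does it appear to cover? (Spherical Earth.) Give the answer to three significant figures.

Mercator is conformal, so the point scale is isotropic: h = k = sec φ = 1/cos φ.
Areal scale = k² = sec²φ = 1/cos²(25°) = 1/0.9063² = 1.217.
Apparent area = 71000 × 1.217 ≈ 86400 km².

86400 km²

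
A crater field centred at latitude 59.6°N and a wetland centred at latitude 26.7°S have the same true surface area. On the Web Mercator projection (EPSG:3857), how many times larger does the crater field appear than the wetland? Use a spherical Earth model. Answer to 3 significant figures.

3.12

On Mercator, area is exaggerated by sec²φ = 1/cos²φ.
At 59.6°: sec²(59.6°) = 1/0.5060² = 3.905.
At 26.7°: sec²(26.7°) = 1/0.8934² = 1.253.
Ratio = 3.905/1.253 = cos²(26.7°)/cos²(59.6°) ≈ 3.12.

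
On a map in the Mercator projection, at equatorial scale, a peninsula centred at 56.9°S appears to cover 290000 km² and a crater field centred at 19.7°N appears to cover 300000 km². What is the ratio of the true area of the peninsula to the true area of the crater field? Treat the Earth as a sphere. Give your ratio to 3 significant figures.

Since Mercator area scale is 1/cos²φ, the true area equals the apparent area multiplied by cos²φ.
True area of peninsula: 290000 × cos²(56.9°) = 290000 × 0.2982 = 86490 km².
True area of crater field: 300000 × cos²(19.7°) = 300000 × 0.8864 = 265900 km².
Ratio = 86490 / 265900 ≈ 0.325.

0.325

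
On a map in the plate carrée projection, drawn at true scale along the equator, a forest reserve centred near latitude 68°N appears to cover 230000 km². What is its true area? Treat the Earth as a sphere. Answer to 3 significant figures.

Plate carrée maps x = Rλ, y = Rφ. The meridian scale is h = 1 and the parallel scale is k = 1/cos φ = sec φ.
Areal scale = h·k = 1 × sec φ; at 68°, h = 1.000, k = 2.669, so h·k = 2.669.
True area = apparent / (areal scale) = 230000 / 2.669 ≈ 86200 km².

86200 km²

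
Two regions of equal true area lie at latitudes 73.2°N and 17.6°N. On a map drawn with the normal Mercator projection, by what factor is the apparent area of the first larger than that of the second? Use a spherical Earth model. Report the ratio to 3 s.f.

10.9

On Mercator, area is exaggerated by sec²φ = 1/cos²φ.
At 73.2°: sec²(73.2°) = 1/0.2890² = 11.97.
At 17.6°: sec²(17.6°) = 1/0.9532² = 1.101.
Ratio = 11.97/1.101 = cos²(17.6°)/cos²(73.2°) ≈ 10.9.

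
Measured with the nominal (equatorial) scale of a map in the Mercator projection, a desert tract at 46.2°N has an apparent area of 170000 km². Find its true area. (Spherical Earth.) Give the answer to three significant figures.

81400 km²

Mercator is conformal, so the point scale is isotropic: h = k = sec φ = 1/cos φ.
Areal scale = k² = sec²φ = 1/cos²(46.2°) = 1/0.6921² = 2.087.
True area = apparent / (areal scale) = 170000 / 2.087 ≈ 81400 km².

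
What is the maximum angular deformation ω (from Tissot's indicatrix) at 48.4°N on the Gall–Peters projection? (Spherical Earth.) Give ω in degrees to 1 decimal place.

7.2°

Gall–Peters is a cylindrical equal-area projection with standard parallels at ±45°. For cylindrical equal-area with standard parallel φ₀, h = cos φ / cos φ₀ and k = cos φ₀ / cos φ, so h·k = 1.
At 48.4°: h = 0.9389, k = 1.065; principal scales a = 1.065, b = 0.9389.
sin(ω/2) = (a − b)/(a + b) = 0.1261/2.004 = 0.06293, so ω = 2 arcsin(0.06293) ≈ 7.2°.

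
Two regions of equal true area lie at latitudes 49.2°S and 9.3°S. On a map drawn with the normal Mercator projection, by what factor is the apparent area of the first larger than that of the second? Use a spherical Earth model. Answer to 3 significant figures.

Mercator areal scale is sec²φ.
At 49.2°: sec²(49.2°) = 1/0.6534² = 2.342.
At 9.3°: sec²(9.3°) = 1/0.9869² = 1.027.
Ratio = 2.342/1.027 = cos²(9.3°)/cos²(49.2°) ≈ 2.28.

2.28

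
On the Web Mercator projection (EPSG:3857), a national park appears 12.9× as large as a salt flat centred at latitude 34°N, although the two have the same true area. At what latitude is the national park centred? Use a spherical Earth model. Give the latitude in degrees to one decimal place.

76.7°

Mercator areal scale is sec²φ, so apparent-area ratio = sec²φ₁ / sec²φ₂ = cos²φ₂ / cos²φ₁.
cos²φ₂ / cos²φ₁ = 12.9  ⇒  cos φ₁ = cos 34° / √12.9 = 0.8290/3.592 = 0.2308.
φ₁ = arccos(0.2308) ≈ 76.7°.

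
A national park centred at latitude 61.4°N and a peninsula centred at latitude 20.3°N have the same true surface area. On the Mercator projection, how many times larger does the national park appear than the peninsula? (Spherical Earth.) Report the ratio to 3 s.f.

3.84

Mercator is conformal with k = sec φ, so areal scale = k² = sec²φ.
At 61.4°: sec²(61.4°) = 1/0.4787² = 4.364.
At 20.3°: sec²(20.3°) = 1/0.9379² = 1.137.
Ratio = 4.364/1.137 = cos²(20.3°)/cos²(61.4°) ≈ 3.84.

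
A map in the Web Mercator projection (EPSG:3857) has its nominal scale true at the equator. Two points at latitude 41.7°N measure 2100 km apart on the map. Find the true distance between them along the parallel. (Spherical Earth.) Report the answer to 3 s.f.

The Mercator projection is conformal; its linear scale factor is the same in every direction and equals sec φ = 1/cos φ.
Along the parallel at 41.7°, map distances are exaggerated by k = sec 41.7° = 1.339.
True distance = 2100 / 1.339 = 2100 × cos 41.7° ≈ 1570 km.

1570 km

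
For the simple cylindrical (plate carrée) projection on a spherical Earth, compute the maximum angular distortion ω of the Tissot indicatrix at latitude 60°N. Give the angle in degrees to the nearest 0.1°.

38.9°

For the equirectangular projection with φ₀ = 0 (plate carrée), h = 1 along meridians and k = sec φ along parallels.
At 60°: h = 1.000, k = 2.000; principal scales a = 2.000, b = 1.000.
sin(ω/2) = (a − b)/(a + b) = 1.0000/3.000 = 0.3333, so ω = 2 arcsin(0.3333) ≈ 38.9°.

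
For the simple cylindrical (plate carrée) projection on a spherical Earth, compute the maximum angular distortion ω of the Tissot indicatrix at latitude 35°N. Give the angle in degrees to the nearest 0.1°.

11.4°

In the plate carrée (x = Rλ, y = Rφ), meridians are true-scale (h = 1) and parallels are stretched by k = sec φ.
At 35°: h = 1.000, k = 1.221; principal scales a = 1.221, b = 1.000.
sin(ω/2) = (a − b)/(a + b) = 0.2208/2.221 = 0.09941, so ω = 2 arcsin(0.09941) ≈ 11.4°.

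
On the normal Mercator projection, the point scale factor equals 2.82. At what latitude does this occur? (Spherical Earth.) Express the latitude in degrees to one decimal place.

69.2°

Mercator scale is k = sec φ = 1/cos φ.
1/cos φ = 2.82  ⇒  cos φ = 0.3546  ⇒  φ = arccos(0.3546) ≈ 69.2°.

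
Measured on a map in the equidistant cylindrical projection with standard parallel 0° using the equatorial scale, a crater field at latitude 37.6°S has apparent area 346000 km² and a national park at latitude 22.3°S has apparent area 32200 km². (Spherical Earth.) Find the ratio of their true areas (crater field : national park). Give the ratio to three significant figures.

Plate carrée has h = 1 and k = sec φ, giving areal scale sec φ; true area = (apparent area) · cos φ.
True area of crater field: 346000 × cos(37.6°) = 346000 × 0.7923 = 274100 km².
True area of national park: 32200 × cos(22.3°) = 32200 × 0.9252 = 29790 km².
Ratio = 274100 / 29790 ≈ 9.20.

9.20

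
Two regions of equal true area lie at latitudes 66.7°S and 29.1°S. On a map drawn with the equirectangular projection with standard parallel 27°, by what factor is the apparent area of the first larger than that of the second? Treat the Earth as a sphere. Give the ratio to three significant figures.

2.21

The equidistant cylindrical projection with φ₀ = 27° has h = 1 (meridians true) and k = cos φ₀ / cos φ along parallels.
Areal scale at 66.7°: h·k = 1.000 × 2.253 = 2.253.
Areal scale at 29.1°: h·k = 1.000 × 1.020 = 1.020.
Ratio = 2.253/1.020 ≈ 2.21.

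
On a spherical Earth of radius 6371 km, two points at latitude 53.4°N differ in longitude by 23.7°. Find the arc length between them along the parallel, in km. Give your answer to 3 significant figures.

Arc length along a parallel = R cos φ · Δλ (with Δλ in radians).
= 6371 × cos 53.4° × (23.7° × π/180) = 6371 × 0.5962 × 0.4136 ≈ 1570 km.

1570 km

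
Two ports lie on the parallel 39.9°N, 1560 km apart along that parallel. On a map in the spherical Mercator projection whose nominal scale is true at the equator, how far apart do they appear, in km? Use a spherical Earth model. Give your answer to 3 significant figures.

2030 km

For Mercator, h = k = sec φ (a conformal cylindrical projection has a single point scale, 1/cos φ).
Along the parallel, k = sec 39.9° = 1/0.7672 = 1.304.
Map distance = 1560 × 1.304 ≈ 2030 km.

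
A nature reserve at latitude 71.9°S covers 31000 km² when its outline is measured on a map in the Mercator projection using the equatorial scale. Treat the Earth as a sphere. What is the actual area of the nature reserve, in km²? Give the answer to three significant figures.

The Mercator projection is conformal; its linear scale factor is the same in every direction and equals sec φ = 1/cos φ.
Areal scale = k² = sec²φ = 1/cos²(71.9°) = 1/0.3107² = 10.36.
True area = apparent / (areal scale) = 31000 / 10.36 ≈ 2990 km².

2990 km²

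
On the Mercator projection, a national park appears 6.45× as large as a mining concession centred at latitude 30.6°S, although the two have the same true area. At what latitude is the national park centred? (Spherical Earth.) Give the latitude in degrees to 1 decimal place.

70.2°

For equal true areas on Mercator, apparent areas scale as sec²φ, so the ratio is cos²φ₂ / cos²φ₁.
cos²φ₂ / cos²φ₁ = 6.45  ⇒  cos φ₁ = cos 30.6° / √6.45 = 0.8607/2.540 = 0.3389.
φ₁ = arccos(0.3389) ≈ 70.2°.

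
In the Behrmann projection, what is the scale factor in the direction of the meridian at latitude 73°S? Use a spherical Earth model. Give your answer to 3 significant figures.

0.338

The Behrmann projection is cylindrical equal-area with φ₀ = 30°. A cylindrical equal-area projection with standard parallel φ₀ has meridian scale h = cos φ / cos φ₀ and parallel scale k = cos φ₀ / cos φ (so areas are preserved, h·k = 1).
h = cos 73° / cos 30° = 0.2924/0.8660 = 0.3376.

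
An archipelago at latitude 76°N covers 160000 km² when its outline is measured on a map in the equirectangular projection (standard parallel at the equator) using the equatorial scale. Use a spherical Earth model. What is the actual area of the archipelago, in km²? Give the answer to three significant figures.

Plate carrée maps x = Rλ, y = Rφ. The meridian scale is h = 1 and the parallel scale is k = 1/cos φ = sec φ.
Areal scale = h·k = 1 × sec φ; at 76°, h = 1.000, k = 4.134, so h·k = 4.134.
True area = apparent / (areal scale) = 160000 / 4.134 ≈ 38700 km².

38700 km²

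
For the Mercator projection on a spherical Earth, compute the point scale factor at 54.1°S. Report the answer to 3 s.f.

For Mercator, h = k = sec φ (a conformal cylindrical projection has a single point scale, 1/cos φ).
k = 1/cos 54.1° = 1/0.5864 = 1.705.

1.71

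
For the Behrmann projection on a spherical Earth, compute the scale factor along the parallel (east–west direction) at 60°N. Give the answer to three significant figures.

1.73

The Behrmann projection is cylindrical equal-area with φ₀ = 30°. Cylindrical equal-area (φ₀ = 30°): h = cos φ / cos 30° along meridians, k = cos 30° / cos φ along parallels; h·k = 1.
k = cos 30° / cos 60° = 0.8660/0.5000 = 1.732.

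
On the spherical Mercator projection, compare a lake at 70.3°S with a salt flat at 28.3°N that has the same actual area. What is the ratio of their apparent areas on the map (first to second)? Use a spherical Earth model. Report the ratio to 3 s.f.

Mercator areal scale is sec²φ.
At 70.3°: sec²(70.3°) = 1/0.3371² = 8.800.
At 28.3°: sec²(28.3°) = 1/0.8805² = 1.290.
Ratio = 8.800/1.290 = cos²(28.3°)/cos²(70.3°) ≈ 6.82.

6.82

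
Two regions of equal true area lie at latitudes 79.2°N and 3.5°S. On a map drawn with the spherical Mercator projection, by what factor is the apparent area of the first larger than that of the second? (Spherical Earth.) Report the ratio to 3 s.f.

Mercator areal scale is sec²φ.
At 79.2°: sec²(79.2°) = 1/0.1874² = 28.48.
At 3.5°: sec²(3.5°) = 1/0.9981² = 1.004.
Ratio = 28.48/1.004 = cos²(3.5°)/cos²(79.2°) ≈ 28.4.

28.4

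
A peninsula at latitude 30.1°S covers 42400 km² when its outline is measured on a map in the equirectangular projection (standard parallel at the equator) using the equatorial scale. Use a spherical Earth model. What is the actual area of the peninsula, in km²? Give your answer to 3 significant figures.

In the plate carrée (x = Rλ, y = Rφ), meridians are true-scale (h = 1) and parallels are stretched by k = sec φ.
Areal scale = h·k = 1 × sec φ; at 30.1°, h = 1.000, k = 1.156, so h·k = 1.156.
True area = apparent / (areal scale) = 42400 / 1.156 ≈ 36700 km².

36700 km²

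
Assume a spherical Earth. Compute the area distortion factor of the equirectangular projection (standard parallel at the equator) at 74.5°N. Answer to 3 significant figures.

3.74

For the equirectangular projection with φ₀ = 0 (plate carrée), h = 1 along meridians and k = sec φ along parallels.
Areal scale = h·k = 1 × sec φ; at 74.5°, h = 1.000, k = 3.742, so h·k = 3.742.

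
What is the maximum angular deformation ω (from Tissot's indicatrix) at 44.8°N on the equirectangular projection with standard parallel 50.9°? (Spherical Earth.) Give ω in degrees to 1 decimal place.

6.7°

With standard parallel φ₀ = 50.9°, the equirectangular projection gives x = Rλ cos φ₀, y = Rφ, so h = 1 and k = cos 50.9° / cos φ.
At 44.8°: h = 1.000, k = 0.8888; principal scales a = 1.000, b = 0.8888.
sin(ω/2) = (a − b)/(a + b) = 0.1112/1.889 = 0.05887, so ω = 2 arcsin(0.05887) ≈ 6.7°.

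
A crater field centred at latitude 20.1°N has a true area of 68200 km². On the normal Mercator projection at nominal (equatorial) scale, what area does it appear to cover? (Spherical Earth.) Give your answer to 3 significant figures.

77300 km²

The Mercator projection is conformal; its linear scale factor is the same in every direction and equals sec φ = 1/cos φ.
Areal scale = k² = sec²φ = 1/cos²(20.1°) = 1/0.9391² = 1.134.
Apparent area = 68200 × 1.134 ≈ 77300 km².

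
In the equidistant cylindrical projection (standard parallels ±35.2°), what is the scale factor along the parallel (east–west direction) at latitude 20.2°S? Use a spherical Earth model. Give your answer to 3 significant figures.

0.871

With standard parallel φ₀ = 35.2°, the equirectangular projection gives x = Rλ cos φ₀, y = Rφ, so h = 1 and k = cos 35.2° / cos φ.
k = cos 35.2° / cos 20.2° = 0.8171/0.9385 = 0.8707.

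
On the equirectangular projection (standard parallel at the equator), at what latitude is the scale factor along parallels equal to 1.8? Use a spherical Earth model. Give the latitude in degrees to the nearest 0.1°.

56.3°

Plate carrée: h = 1, k = sec φ along parallels.
sec φ = 1.8  ⇒  cos φ = 0.5556  ⇒  φ ≈ 56.3°.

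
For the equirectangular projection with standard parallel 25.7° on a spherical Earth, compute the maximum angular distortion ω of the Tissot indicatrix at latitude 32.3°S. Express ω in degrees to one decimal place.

3.7°

The equidistant cylindrical projection with φ₀ = 25.7° has h = 1 (meridians true) and k = cos φ₀ / cos φ along parallels.
At 32.3°: h = 1.000, k = 1.066; principal scales a = 1.066, b = 1.000.
sin(ω/2) = (a − b)/(a + b) = 0.06603/2.066 = 0.03196, so ω = 2 arcsin(0.03196) ≈ 3.7°.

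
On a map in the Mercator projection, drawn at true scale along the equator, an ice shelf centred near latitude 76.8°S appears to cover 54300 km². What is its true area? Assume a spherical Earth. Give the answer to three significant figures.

2830 km²

Mercator is conformal, so the point scale is isotropic: h = k = sec φ = 1/cos φ.
Areal scale = k² = sec²φ = 1/cos²(76.8°) = 1/0.2284² = 19.18.
True area = apparent / (areal scale) = 54300 / 19.18 ≈ 2830 km².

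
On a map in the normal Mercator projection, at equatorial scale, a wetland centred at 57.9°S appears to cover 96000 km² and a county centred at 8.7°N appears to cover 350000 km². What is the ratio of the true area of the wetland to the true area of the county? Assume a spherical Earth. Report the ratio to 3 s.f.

0.0793

Mercator's areal exaggeration is sec²φ; hence true area = (apparent area) · cos²φ.
True area of wetland: 96000 × cos²(57.9°) = 96000 × 0.2824 = 27110 km².
True area of county: 350000 × cos²(8.7°) = 350000 × 0.9771 = 342000 km².
Ratio = 27110 / 342000 ≈ 0.0793.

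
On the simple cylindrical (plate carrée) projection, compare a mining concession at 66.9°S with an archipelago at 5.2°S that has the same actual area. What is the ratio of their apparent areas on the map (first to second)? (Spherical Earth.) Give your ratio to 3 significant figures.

2.54

Plate carrée maps x = Rλ, y = Rφ. The meridian scale is h = 1 and the parallel scale is k = 1/cos φ = sec φ.
Areal scale at 66.9°: h·k = 1.000 × 2.549 = 2.549.
Areal scale at 5.2°: h·k = 1.000 × 1.004 = 1.004.
Ratio = 2.549/1.004 ≈ 2.54.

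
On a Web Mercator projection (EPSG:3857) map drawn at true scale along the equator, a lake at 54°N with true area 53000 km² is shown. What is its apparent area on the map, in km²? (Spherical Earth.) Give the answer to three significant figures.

153000 km²

The Mercator projection is conformal; its linear scale factor is the same in every direction and equals sec φ = 1/cos φ.
Areal scale = k² = sec²φ = 1/cos²(54°) = 1/0.5878² = 2.894.
Apparent area = 53000 × 2.894 ≈ 153000 km².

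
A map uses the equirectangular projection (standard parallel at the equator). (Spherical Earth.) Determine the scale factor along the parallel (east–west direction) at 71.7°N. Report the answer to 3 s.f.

In the plate carrée (x = Rλ, y = Rφ), meridians are true-scale (h = 1) and parallels are stretched by k = sec φ.
k = 1/cos 71.7° = 1/0.3140 = 3.185.

3.18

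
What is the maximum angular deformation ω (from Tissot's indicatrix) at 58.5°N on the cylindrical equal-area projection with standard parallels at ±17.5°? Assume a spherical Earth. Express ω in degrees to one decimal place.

65.1°

Cylindrical equal-area (φ₀ = 17.5°): h = cos φ / cos 17.5° along meridians, k = cos 17.5° / cos φ along parallels; h·k = 1.
At 58.5°: h = 0.5479, k = 1.825; principal scales a = 1.825, b = 0.5479.
sin(ω/2) = (a − b)/(a + b) = 1.277/2.373 = 0.5383, so ω = 2 arcsin(0.5383) ≈ 65.1°.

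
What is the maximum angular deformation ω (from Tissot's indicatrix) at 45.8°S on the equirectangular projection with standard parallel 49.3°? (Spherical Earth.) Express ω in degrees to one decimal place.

The equidistant cylindrical projection with φ₀ = 49.3° has h = 1 (meridians true) and k = cos φ₀ / cos φ along parallels.
At 45.8°: h = 1.000, k = 0.9354; principal scales a = 1.000, b = 0.9354.
sin(ω/2) = (a − b)/(a + b) = 0.06464/1.935 = 0.03340, so ω = 2 arcsin(0.03340) ≈ 3.8°.

3.8°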